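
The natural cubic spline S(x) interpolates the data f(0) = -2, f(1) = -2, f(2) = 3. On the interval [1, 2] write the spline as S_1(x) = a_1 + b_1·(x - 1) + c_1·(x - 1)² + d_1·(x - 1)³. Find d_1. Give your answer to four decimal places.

Let M_i = S''(x_i). Step sizes h_i = 1, 1; slopes of the chords Δ_i = (y_(i+1) - y_i)/h_i = 0, 5.
  1·M_0 + 4·M_1 + 1·M_2 = 6(Δ_1 - Δ_0) = 30
Natural end conditions: M_0 = M_2 = 0.
Hence M_0 = 0, M_1 = 15/2, M_2 = 0.
On [1, 2], with S_1(x) = a_1 + b_1·(x - 1) + c_1·(x - 1)² + d_1·(x - 1)³: c_1 = M_1/2 = 15/4, d_1 = (M_2 - M_1)/(6h_1) = -5/4, b_1 = Δ_1 - h_1(2M_1 + M_2)/6 = 5/2.

-1.2500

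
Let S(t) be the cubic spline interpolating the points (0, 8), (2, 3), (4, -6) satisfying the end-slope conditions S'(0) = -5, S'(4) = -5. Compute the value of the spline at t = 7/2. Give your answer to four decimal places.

Write M_i for S''(x_i). With h_i = 2, 2 and divided differences Δ_i = -5/2, -9/2, the continuity of S' gives the tridiagonal system
  2·M_0 + 8·M_1 + 2·M_2 = 6(Δ_1 - Δ_0) = -12
Clamped end conditions give two more equations: 2h_0·M_0 + h_0·M_1 = 6(Δ_0 - S'(0)) = 15 and h_1·M_1 + 2h_1·M_2 = 6(S'(4) - Δ_1) = -3.
Solving the tridiagonal system: M_0 = 21/4, M_1 = -3, M_2 = 3/4.
On [2, 4], S(t) = 3 - 11/4·(t - 2) - 3/2·(t - 2)² + 5/16·(t - 2)³.
With (t - 2) = 3/2: S(7/2) = -441/128.

-3.4453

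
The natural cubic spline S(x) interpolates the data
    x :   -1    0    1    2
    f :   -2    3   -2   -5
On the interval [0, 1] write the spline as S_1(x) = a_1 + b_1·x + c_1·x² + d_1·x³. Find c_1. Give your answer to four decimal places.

-8.4000

With σ_i denoting the second derivative at x_i, h_i = 1, 1, 1, and Δ_i = (y_(i+1) − y_i)/h_i = 5, -5, -3:
  1·σ_0 + 4·σ_1 + 1·σ_2 = 6(Δ_1 - Δ_0) = -60
  1·σ_1 + 4·σ_2 + 1·σ_3 = 6(Δ_2 - Δ_1) = 12
Natural end conditions: σ_0 = σ_3 = 0.
Solving the tridiagonal system: σ_0 = 0, σ_1 = -84/5, σ_2 = 36/5, σ_3 = 0.
On [0, 1], with S_1(x) = a_1 + b_1·x + c_1·x² + d_1·x³: c_1 = σ_1/2 = -42/5, d_1 = (σ_2 - σ_1)/(6h_1) = 4, b_1 = Δ_1 - h_1(2σ_1 + σ_2)/6 = -3/5.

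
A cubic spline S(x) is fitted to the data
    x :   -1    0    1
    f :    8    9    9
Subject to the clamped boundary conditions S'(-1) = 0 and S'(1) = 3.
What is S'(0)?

0

Let M_i = S''(x_i). Step sizes h_i = 1, 1; slopes of the chords Δ_i = (y_(i+1) - y_i)/h_i = 1, 0.
  1·M_0 + 4·M_1 + 1·M_2 = 6(Δ_1 - Δ_0) = -6
Clamped end conditions give two more equations: 2h_0·M_0 + h_0·M_1 = 6(Δ_0 - S'(-1)) = 6 and h_1·M_1 + 2h_1·M_2 = 6(S'(1) - Δ_1) = 18.
Solving the tridiagonal system: M_0 = 6, M_1 = -6, M_2 = 12.
On [0, 1], S'(x) = b_1 + 2c_1·x + 3d_1·x² with b_1 = Δ_1 - h_1(2M_1 + M_2)/6 = 0, c_1 = M_1/2 = -3, d_1 = (M_2 - M_1)/(6h_1) = 3. So S'(0) = 0.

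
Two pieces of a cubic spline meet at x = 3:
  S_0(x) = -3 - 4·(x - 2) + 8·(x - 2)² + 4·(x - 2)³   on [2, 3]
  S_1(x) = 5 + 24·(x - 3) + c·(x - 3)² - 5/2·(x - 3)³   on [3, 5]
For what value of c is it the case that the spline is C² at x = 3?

20

S_0''(x) = 16 + 24·(x - 2), so S_0''(3) = 40. On the right, S_1''(3) = 2c, so c = 20.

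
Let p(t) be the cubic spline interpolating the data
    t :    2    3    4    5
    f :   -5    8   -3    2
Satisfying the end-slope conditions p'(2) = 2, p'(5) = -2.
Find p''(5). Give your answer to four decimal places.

-47.0667

With m_i denoting the second derivative at x_i, h_i = 1, 1, 1, and Δ_i = (y_(i+1) − y_i)/h_i = 13, -11, 5:
  1·m_0 + 4·m_1 + 1·m_2 = 6(Δ_1 - Δ_0) = -144
  1·m_1 + 4·m_2 + 1·m_3 = 6(Δ_2 - Δ_1) = 96
Clamped end conditions give two more equations: 2h_0·m_0 + h_0·m_1 = 6(Δ_0 - p'(2)) = 66 and h_2·m_2 + 2h_2·m_3 = 6(p'(5) - Δ_2) = -42.
Forward elimination and back-substitution give m_0 = 986/15, m_1 = -982/15, m_2 = 782/15, m_3 = -706/15.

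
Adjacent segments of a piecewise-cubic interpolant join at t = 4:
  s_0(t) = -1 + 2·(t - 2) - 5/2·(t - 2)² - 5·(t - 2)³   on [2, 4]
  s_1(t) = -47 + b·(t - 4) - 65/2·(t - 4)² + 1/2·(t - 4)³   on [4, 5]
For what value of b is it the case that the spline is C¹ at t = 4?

s_0'(t) = 2 - 5·(t - 2) - 15·(t - 2)², so s_0'(4) = -68. On the right, s_1'(4) = b, so b = -68.

-68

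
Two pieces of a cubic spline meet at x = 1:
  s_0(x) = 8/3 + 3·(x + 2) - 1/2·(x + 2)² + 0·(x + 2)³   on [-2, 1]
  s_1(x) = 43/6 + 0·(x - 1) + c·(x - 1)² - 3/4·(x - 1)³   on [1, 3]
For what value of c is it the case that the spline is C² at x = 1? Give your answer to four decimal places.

-0.5000

s_0''(x) = -1 + 0·(x + 2), so s_0''(1) = -1. On the right, s_1''(1) = 2c, so c = -1/2.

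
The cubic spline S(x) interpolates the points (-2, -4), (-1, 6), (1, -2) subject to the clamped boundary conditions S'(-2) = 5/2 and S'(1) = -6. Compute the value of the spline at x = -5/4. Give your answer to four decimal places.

Let M_i = S''(x_i). Step sizes h_i = 1, 2; slopes of the chords Δ_i = (y_(i+1) - y_i)/h_i = 10, -4.
  1·M_0 + 6·M_1 + 2·M_2 = 6(Δ_1 - Δ_0) = -84
Clamped end conditions give two more equations: 2h_0·M_0 + h_0·M_1 = 6(Δ_0 - S'(-2)) = 45 and h_1·M_1 + 2h_1·M_2 = 6(S'(1) - Δ_1) = -12.
Hence M_0 = 101/3, M_1 = -67/3, M_2 = 49/6.
On [-2, -1], S(x) = -4 + 5/2·(x + 2) + 101/6·(x + 2)² - 28/3·(x + 2)³.
With (x + 2) = 3/4: S(-5/4) = 109/32.

3.4063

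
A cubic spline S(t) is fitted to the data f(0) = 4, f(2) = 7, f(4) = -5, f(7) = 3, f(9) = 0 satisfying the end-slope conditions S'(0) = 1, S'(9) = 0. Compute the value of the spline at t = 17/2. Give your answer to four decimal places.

0.5507

Let M_i = S''(x_i). Step sizes h_i = 2, 2, 3, 2; slopes of the chords Δ_i = (y_(i+1) - y_i)/h_i = 3/2, -6, 8/3, -3/2.
  2·M_0 + 8·M_1 + 2·M_2 = 6(Δ_1 - Δ_0) = -45
  2·M_1 + 10·M_2 + 3·M_3 = 6(Δ_2 - Δ_1) = 52
  3·M_2 + 10·M_3 + 2·M_4 = 6(Δ_3 - Δ_2) = -25
Clamped end conditions give two more equations: 2h_0·M_0 + h_0·M_1 = 6(Δ_0 - S'(0)) = 3 and h_3·M_3 + 2h_3·M_4 = 6(S'(9) - Δ_3) = 9.
Forward elimination and back-substitution give M_0 = 946/177, M_1 = -3253/354, M_2 = 3155/354, M_3 = -1106/177, M_4 = 3805/708.
On [7, 9], S(t) = 3 + 619/708·(t - 7) - 553/177·(t - 7)² + 2743/2832·(t - 7)³.
With (t - 7) = 3/2: S(17/2) = 4159/7552.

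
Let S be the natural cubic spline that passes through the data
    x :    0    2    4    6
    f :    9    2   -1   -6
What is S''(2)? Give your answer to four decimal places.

Put σ_i = S'' at the i-th knot. Here h = (2, 2, 2) and Δ = (-7/2, -3/2, -5/2), so the interior equations h_(i-1)·σ_(i-1) + 2(h_(i-1)+h_i)·σ_i + h_i·σ_(i+1) = 6(Δ_i − Δ_(i-1)) read
  2·σ_0 + 8·σ_1 + 2·σ_2 = 6(Δ_1 - Δ_0) = 12
  2·σ_1 + 8·σ_2 + 2·σ_3 = 6(Δ_2 - Δ_1) = -6
Natural end conditions: σ_0 = σ_3 = 0.
Solving: σ_0 = 0, σ_1 = 9/5, σ_2 = -6/5, σ_3 = 0.

1.8000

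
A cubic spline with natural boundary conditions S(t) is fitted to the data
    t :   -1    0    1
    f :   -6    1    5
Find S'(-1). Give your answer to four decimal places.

7.7500

With M_i denoting the second derivative at x_i, h_i = 1, 1, and Δ_i = (y_(i+1) − y_i)/h_i = 7, 4:
  1·M_0 + 4·M_1 + 1·M_2 = 6(Δ_1 - Δ_0) = -18
Natural end conditions: M_0 = M_2 = 0.
Hence M_0 = 0, M_1 = -9/2, M_2 = 0.
On [-1, 0], S'(t) = b_0 + 2c_0·(t + 1) + 3d_0·(t + 1)² with b_0 = Δ_0 - h_0(2M_0 + M_1)/6 = 31/4, c_0 = M_0/2 = 0, d_0 = (M_1 - M_0)/(6h_0) = -3/4. So S'(-1) = 31/4.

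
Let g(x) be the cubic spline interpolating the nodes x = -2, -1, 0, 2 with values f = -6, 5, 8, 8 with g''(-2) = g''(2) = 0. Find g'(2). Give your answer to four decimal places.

-0.3478

Let M_i = g''(x_i). Step sizes h_i = 1, 1, 2; slopes of the chords Δ_i = (y_(i+1) - y_i)/h_i = 11, 3, 0.
  1·M_0 + 4·M_1 + 1·M_2 = 6(Δ_1 - Δ_0) = -48
  1·M_1 + 6·M_2 + 2·M_3 = 6(Δ_2 - Δ_1) = -18
Natural end conditions: M_0 = M_3 = 0.
Solving: M_0 = 0, M_1 = -270/23, M_2 = -24/23, M_3 = 0.
On [0, 2], g'(x) = b_2 + 2c_2·x + 3d_2·x² with b_2 = Δ_2 - h_2(2M_2 + M_3)/6 = 16/23, c_2 = M_2/2 = -12/23, d_2 = (M_3 - M_2)/(6h_2) = 2/23. So g'(2) = -8/23.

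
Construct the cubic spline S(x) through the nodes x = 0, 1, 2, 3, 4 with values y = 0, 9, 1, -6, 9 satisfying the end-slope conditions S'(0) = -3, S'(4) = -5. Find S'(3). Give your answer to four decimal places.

Let σ_i = S''(x_i). Step sizes h_i = 1, 1, 1, 1; slopes of the chords Δ_i = (y_(i+1) - y_i)/h_i = 9, -8, -7, 15.
  1·σ_0 + 4·σ_1 + 1·σ_2 = 6(Δ_1 - Δ_0) = -102
  1·σ_1 + 4·σ_2 + 1·σ_3 = 6(Δ_2 - Δ_1) = 6
  1·σ_2 + 4·σ_3 + 1·σ_4 = 6(Δ_3 - Δ_2) = 132
Clamped end conditions give two more equations: 2h_0·σ_0 + h_0·σ_1 = 6(Δ_0 - S'(0)) = 72 and h_3·σ_3 + 2h_3·σ_4 = 6(S'(4) - Δ_3) = -120.
Solving: σ_0 = 1549/28, σ_1 = -541/14, σ_2 = -11/4, σ_3 = 779/14, σ_4 = -2459/28.
On [3, 4], S'(x) = b_3 + 2c_3·(x - 3) + 3d_3·(x - 3)² with b_3 = Δ_3 - h_3(2σ_3 + σ_4)/6 = 621/56, c_3 = σ_3/2 = 779/28, d_3 = (σ_4 - σ_3)/(6h_3) = -1339/56. So S'(3) = 621/56.

11.0893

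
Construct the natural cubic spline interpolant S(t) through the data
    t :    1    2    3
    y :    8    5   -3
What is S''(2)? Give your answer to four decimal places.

-7.5000

Put M_i = S'' at the i-th knot. Here h = (1, 1) and Δ = (-3, -8), so the interior equations h_(i-1)·M_(i-1) + 2(h_(i-1)+h_i)·M_i + h_i·M_(i+1) = 6(Δ_i − Δ_(i-1)) read
  1·M_0 + 4·M_1 + 1·M_2 = 6(Δ_1 - Δ_0) = -30
Natural end conditions: M_0 = M_2 = 0.
Forward elimination and back-substitution give M_0 = 0, M_1 = -15/2, M_2 = 0.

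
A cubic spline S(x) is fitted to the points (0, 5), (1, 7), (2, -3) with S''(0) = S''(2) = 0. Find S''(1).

-18

Write M_i for S''(x_i). With h_i = 1, 1 and divided differences Δ_i = 2, -10, the continuity of S' gives the tridiagonal system
  1·M_0 + 4·M_1 + 1·M_2 = 6(Δ_1 - Δ_0) = -72
Natural end conditions: M_0 = M_2 = 0.
Solving the tridiagonal system: M_0 = 0, M_1 = -18, M_2 = 0.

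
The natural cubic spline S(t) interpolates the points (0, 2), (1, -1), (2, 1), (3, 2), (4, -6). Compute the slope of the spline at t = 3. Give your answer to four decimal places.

-3.5000

Put M_i = S'' at the i-th knot. Here h = (1, 1, 1, 1) and Δ = (-3, 2, 1, -8), so the interior equations h_(i-1)·M_(i-1) + 2(h_(i-1)+h_i)·M_i + h_i·M_(i+1) = 6(Δ_i − Δ_(i-1)) read
  1·M_0 + 4·M_1 + 1·M_2 = 6(Δ_1 - Δ_0) = 30
  1·M_1 + 4·M_2 + 1·M_3 = 6(Δ_2 - Δ_1) = -6
  1·M_2 + 4·M_3 + 1·M_4 = 6(Δ_3 - Δ_2) = -54
Natural end conditions: M_0 = M_4 = 0.
Solving the tridiagonal system: M_0 = 0, M_1 = 15/2, M_2 = 0, M_3 = -27/2, M_4 = 0.
On [3, 4], S'(t) = b_3 + 2c_3·(t - 3) + 3d_3·(t - 3)² with b_3 = Δ_3 - h_3(2M_3 + M_4)/6 = -7/2, c_3 = M_3/2 = -27/4, d_3 = (M_4 - M_3)/(6h_3) = 9/4. So S'(3) = -7/2.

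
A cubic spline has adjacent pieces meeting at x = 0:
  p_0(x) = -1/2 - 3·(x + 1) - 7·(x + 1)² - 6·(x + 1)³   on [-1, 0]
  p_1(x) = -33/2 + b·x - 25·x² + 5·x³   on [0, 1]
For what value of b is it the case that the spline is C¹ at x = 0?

p_0'(x) = -3 - 14·(x + 1) - 18·(x + 1)², so p_0'(0) = -35. On the right, p_1'(0) = b, so b = -35.

-35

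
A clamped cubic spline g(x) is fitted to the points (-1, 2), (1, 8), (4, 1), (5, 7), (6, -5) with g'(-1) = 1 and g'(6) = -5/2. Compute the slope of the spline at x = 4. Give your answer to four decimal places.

8.1738

Write m_i for g''(x_i). With h_i = 2, 3, 1, 1 and divided differences Δ_i = 3, -7/3, 6, -12, the continuity of g' gives the tridiagonal system
  2·m_0 + 10·m_1 + 3·m_2 = 6(Δ_1 - Δ_0) = -32
  3·m_1 + 8·m_2 + 1·m_3 = 6(Δ_2 - Δ_1) = 50
  1·m_2 + 4·m_3 + 1·m_4 = 6(Δ_3 - Δ_2) = -108
Clamped end conditions give two more equations: 2h_0·m_0 + h_0·m_1 = 6(Δ_0 - g'(-1)) = 12 and h_3·m_3 + 2h_3·m_4 = 6(g'(6) - Δ_3) = 57.
Solving the tridiagonal system: m_0 = 2153/282, m_1 = -1307/141, m_2 = 2135/141, m_3 = -6109/141, m_4 = 7073/141.
On [4, 5], g'(x) = b_2 + 2c_2·(x - 4) + 3d_2·(x - 4)² with b_2 = Δ_2 - h_2(2m_2 + m_3)/6 = 2305/282, c_2 = m_2/2 = 2135/282, d_2 = (m_3 - m_2)/(6h_2) = -458/47. So g'(4) = 2305/282.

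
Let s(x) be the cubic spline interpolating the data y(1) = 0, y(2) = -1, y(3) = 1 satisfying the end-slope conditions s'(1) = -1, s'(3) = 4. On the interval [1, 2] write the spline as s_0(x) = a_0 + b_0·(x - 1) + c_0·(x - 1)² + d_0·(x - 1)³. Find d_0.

Let σ_i = s''(x_i). Step sizes h_i = 1, 1; slopes of the chords Δ_i = (y_(i+1) - y_i)/h_i = -1, 2.
  1·σ_0 + 4·σ_1 + 1·σ_2 = 6(Δ_1 - Δ_0) = 18
Clamped end conditions give two more equations: 2h_0·σ_0 + h_0·σ_1 = 6(Δ_0 - s'(1)) = 0 and h_1·σ_1 + 2h_1·σ_2 = 6(s'(3) - Δ_1) = 12.
Hence σ_0 = -2, σ_1 = 4, σ_2 = 4.
On [1, 2], with s_0(x) = a_0 + b_0·(x - 1) + c_0·(x - 1)² + d_0·(x - 1)³: c_0 = σ_0/2 = -1, d_0 = (σ_1 - σ_0)/(6h_0) = 1, b_0 = Δ_0 - h_0(2σ_0 + σ_1)/6 = -1.

1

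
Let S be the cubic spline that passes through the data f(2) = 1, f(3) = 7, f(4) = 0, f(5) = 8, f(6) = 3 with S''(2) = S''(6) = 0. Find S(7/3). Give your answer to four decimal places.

4.4180

Let M_i = S''(x_i). Step sizes h_i = 1, 1, 1, 1; slopes of the chords Δ_i = (y_(i+1) - y_i)/h_i = 6, -7, 8, -5.
  1·M_0 + 4·M_1 + 1·M_2 = 6(Δ_1 - Δ_0) = -78
  1·M_1 + 4·M_2 + 1·M_3 = 6(Δ_2 - Δ_1) = 90
  1·M_2 + 4·M_3 + 1·M_4 = 6(Δ_3 - Δ_2) = -78
Natural end conditions: M_0 = M_4 = 0.
Hence M_0 = 0, M_1 = -201/7, M_2 = 258/7, M_3 = -201/7, M_4 = 0.
On [2, 3], S(x) = 1 + 151/14·(x - 2) + 0·(x - 2)² - 67/14·(x - 2)³.
With (x - 2) = 1/3: S(7/3) = 835/189.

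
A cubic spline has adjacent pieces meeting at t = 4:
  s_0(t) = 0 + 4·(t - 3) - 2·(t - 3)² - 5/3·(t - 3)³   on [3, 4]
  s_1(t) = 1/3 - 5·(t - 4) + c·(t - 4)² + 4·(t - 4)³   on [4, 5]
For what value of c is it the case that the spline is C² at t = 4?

s_0''(t) = -4 - 10·(t - 3), so s_0''(4) = -14. On the right, s_1''(4) = 2c, so c = -7.

-7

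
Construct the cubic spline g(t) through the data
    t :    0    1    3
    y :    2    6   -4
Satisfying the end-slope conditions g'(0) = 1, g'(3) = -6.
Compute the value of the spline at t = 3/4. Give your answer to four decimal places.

Write M_i for g''(x_i). With h_i = 1, 2 and divided differences Δ_i = 4, -5, the continuity of g' gives the tridiagonal system
  1·M_0 + 6·M_1 + 2·M_2 = 6(Δ_1 - Δ_0) = -54
Clamped end conditions give two more equations: 2h_0·M_0 + h_0·M_1 = 6(Δ_0 - g'(0)) = 18 and h_1·M_1 + 2h_1·M_2 = 6(g'(3) - Δ_1) = -6.
Solving: M_0 = 47/3, M_1 = -40/3, M_2 = 31/6.
On [0, 1], g(t) = 2 + 1·t + 47/6·t² - 29/6·t³.
With t = 3/4: g(3/4) = 655/128.

5.1172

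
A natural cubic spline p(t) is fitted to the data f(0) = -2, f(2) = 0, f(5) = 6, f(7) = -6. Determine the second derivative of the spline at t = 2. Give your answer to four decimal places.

With M_i denoting the second derivative at x_i, h_i = 2, 3, 2, and Δ_i = (y_(i+1) − y_i)/h_i = 1, 2, -6:
  2·M_0 + 10·M_1 + 3·M_2 = 6(Δ_1 - Δ_0) = 6
  3·M_1 + 10·M_2 + 2·M_3 = 6(Δ_2 - Δ_1) = -48
Natural end conditions: M_0 = M_3 = 0.
Solving the tridiagonal system: M_0 = 0, M_1 = 204/91, M_2 = -498/91, M_3 = 0.

2.2418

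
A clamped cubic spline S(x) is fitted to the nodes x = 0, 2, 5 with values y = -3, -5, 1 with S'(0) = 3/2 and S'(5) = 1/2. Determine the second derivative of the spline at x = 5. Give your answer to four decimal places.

Write M_i for S''(x_i). With h_i = 2, 3 and divided differences Δ_i = -1, 2, the continuity of S' gives the tridiagonal system
  2·M_0 + 10·M_1 + 3·M_2 = 6(Δ_1 - Δ_0) = 18
Clamped end conditions give two more equations: 2h_0·M_0 + h_0·M_1 = 6(Δ_0 - S'(0)) = -15 and h_1·M_1 + 2h_1·M_2 = 6(S'(5) - Δ_1) = -9.
Solving: M_0 = -23/4, M_1 = 4, M_2 = -7/2.

-3.5000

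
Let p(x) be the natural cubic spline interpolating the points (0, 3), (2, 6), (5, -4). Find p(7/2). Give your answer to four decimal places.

Write M_i for p''(x_i). With h_i = 2, 3 and divided differences Δ_i = 3/2, -10/3, the continuity of p' gives the tridiagonal system
  2·M_0 + 10·M_1 + 3·M_2 = 6(Δ_1 - Δ_0) = -29
Natural end conditions: M_0 = M_2 = 0.
Forward elimination and back-substitution give M_0 = 0, M_1 = -29/10, M_2 = 0.
On [2, 5], p(x) = 6 - 13/30·(x - 2) - 29/20·(x - 2)² + 29/180·(x - 2)³.
With (x - 2) = 3/2: p(7/2) = 421/160.

2.6313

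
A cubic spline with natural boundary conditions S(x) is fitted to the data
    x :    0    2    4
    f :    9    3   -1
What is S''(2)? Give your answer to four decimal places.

Let M_i = S''(x_i). Step sizes h_i = 2, 2; slopes of the chords Δ_i = (y_(i+1) - y_i)/h_i = -3, -2.
  2·M_0 + 8·M_1 + 2·M_2 = 6(Δ_1 - Δ_0) = 6
Natural end conditions: M_0 = M_2 = 0.
Forward elimination and back-substitution give M_0 = 0, M_1 = 3/4, M_2 = 0.

0.7500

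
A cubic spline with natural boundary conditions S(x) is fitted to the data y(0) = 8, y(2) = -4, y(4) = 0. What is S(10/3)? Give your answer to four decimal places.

Let M_i = S''(x_i). Step sizes h_i = 2, 2; slopes of the chords Δ_i = (y_(i+1) - y_i)/h_i = -6, 2.
  2·M_0 + 8·M_1 + 2·M_2 = 6(Δ_1 - Δ_0) = 48
Natural end conditions: M_0 = M_2 = 0.
Hence M_0 = 0, M_1 = 6, M_2 = 0.
On [2, 4], S(x) = -4 - 2·(x - 2) + 3·(x - 2)² - 1/2·(x - 2)³.
With (x - 2) = 4/3: S(10/3) = -68/27.

-2.5185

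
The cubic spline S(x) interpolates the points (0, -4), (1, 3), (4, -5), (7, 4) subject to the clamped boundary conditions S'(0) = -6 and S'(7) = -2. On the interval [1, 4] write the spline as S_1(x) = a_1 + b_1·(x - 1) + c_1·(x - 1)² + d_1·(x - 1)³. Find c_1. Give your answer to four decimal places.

-8.3548

Put m_i = S'' at the i-th knot. Here h = (1, 3, 3) and Δ = (7, -8/3, 3), so the interior equations h_(i-1)·m_(i-1) + 2(h_(i-1)+h_i)·m_i + h_i·m_(i+1) = 6(Δ_i − Δ_(i-1)) read
  1·m_0 + 8·m_1 + 3·m_2 = 6(Δ_1 - Δ_0) = -58
  3·m_1 + 12·m_2 + 3·m_3 = 6(Δ_2 - Δ_1) = 34
Clamped end conditions give two more equations: 2h_0·m_0 + h_0·m_1 = 6(Δ_0 - S'(0)) = 78 and h_2·m_2 + 2h_2·m_3 = 6(S'(7) - Δ_2) = -30.
Solving: m_0 = 1468/31, m_1 = -518/31, m_2 = 878/93, m_3 = -904/93.
On [1, 4], with S_1(x) = a_1 + b_1·(x - 1) + c_1·(x - 1)² + d_1·(x - 1)³: c_1 = m_1/2 = -259/31, d_1 = (m_2 - m_1)/(6h_1) = 1216/837, b_1 = Δ_1 - h_1(2m_1 + m_2)/6 = 289/31.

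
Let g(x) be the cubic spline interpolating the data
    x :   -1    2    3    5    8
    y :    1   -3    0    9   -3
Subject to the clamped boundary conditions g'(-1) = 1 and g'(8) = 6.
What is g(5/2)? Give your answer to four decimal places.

-2.0434

Put M_i = g'' at the i-th knot. Here h = (3, 1, 2, 3) and Δ = (-4/3, 3, 9/2, -4), so the interior equations h_(i-1)·M_(i-1) + 2(h_(i-1)+h_i)·M_i + h_i·M_(i+1) = 6(Δ_i − Δ_(i-1)) read
  3·M_0 + 8·M_1 + 1·M_2 = 6(Δ_1 - Δ_0) = 26
  1·M_1 + 6·M_2 + 2·M_3 = 6(Δ_2 - Δ_1) = 9
  2·M_2 + 10·M_3 + 3·M_4 = 6(Δ_3 - Δ_2) = -51
Clamped end conditions give two more equations: 2h_0·M_0 + h_0·M_1 = 6(Δ_0 - g'(-1)) = -14 and h_3·M_3 + 2h_3·M_4 = 6(g'(8) - Δ_3) = 60.
Solving the tridiagonal system: M_0 = -1799/396, M_1 = 875/198, M_2 = 1693/396, M_3 = -1043/99, M_4 = 3023/198.
On [2, 3], g(x) = -3 + 215/264·(x - 2) + 875/396·(x - 2)² - 19/792·(x - 2)³.
With (x - 2) = 1/2: g(5/2) = -1177/576.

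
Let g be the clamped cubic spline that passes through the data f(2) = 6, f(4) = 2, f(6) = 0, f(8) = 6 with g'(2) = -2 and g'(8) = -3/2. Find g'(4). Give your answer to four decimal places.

-2.3667

Put M_i = g'' at the i-th knot. Here h = (2, 2, 2) and Δ = (-2, -1, 3), so the interior equations h_(i-1)·M_(i-1) + 2(h_(i-1)+h_i)·M_i + h_i·M_(i+1) = 6(Δ_i − Δ_(i-1)) read
  2·M_0 + 8·M_1 + 2·M_2 = 6(Δ_1 - Δ_0) = 6
  2·M_1 + 8·M_2 + 2·M_3 = 6(Δ_2 - Δ_1) = 24
Clamped end conditions give two more equations: 2h_0·M_0 + h_0·M_1 = 6(Δ_0 - g'(2)) = 0 and h_2·M_2 + 2h_2·M_3 = 6(g'(8) - Δ_2) = -27.
Solving: M_0 = 11/30, M_1 = -11/15, M_2 = 167/30, M_3 = -143/15.
On [4, 6], g'(t) = b_1 + 2c_1·(t - 4) + 3d_1·(t - 4)² with b_1 = Δ_1 - h_1(2M_1 + M_2)/6 = -71/30, c_1 = M_1/2 = -11/30, d_1 = (M_2 - M_1)/(6h_1) = 21/40. So g'(4) = -71/30.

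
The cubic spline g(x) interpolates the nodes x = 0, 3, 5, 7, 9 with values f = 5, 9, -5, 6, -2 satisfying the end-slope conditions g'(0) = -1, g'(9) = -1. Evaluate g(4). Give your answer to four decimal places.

0.7292

Let M_i = g''(x_i). Step sizes h_i = 3, 2, 2, 2; slopes of the chords Δ_i = (y_(i+1) - y_i)/h_i = 4/3, -7, 11/2, -4.
  3·M_0 + 10·M_1 + 2·M_2 = 6(Δ_1 - Δ_0) = -50
  2·M_1 + 8·M_2 + 2·M_3 = 6(Δ_2 - Δ_1) = 75
  2·M_2 + 8·M_3 + 2·M_4 = 6(Δ_3 - Δ_2) = -57
Clamped end conditions give two more equations: 2h_0·M_0 + h_0·M_1 = 6(Δ_0 - g'(0)) = 14 and h_3·M_3 + 2h_3·M_4 = 6(g'(9) - Δ_3) = 18.
Forward elimination and back-substitution give M_0 = 15/2, M_1 = -31/3, M_2 = 185/12, M_3 = -83/6, M_4 = 137/12.
On [3, 5], g(x) = 9 - 21/4·(x - 3) - 31/6·(x - 3)² + 103/48·(x - 3)³.
With (x - 3) = 1: g(4) = 35/48.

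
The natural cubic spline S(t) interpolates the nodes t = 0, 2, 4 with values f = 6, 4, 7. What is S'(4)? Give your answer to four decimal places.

2.1250

Let σ_i = S''(x_i). Step sizes h_i = 2, 2; slopes of the chords Δ_i = (y_(i+1) - y_i)/h_i = -1, 3/2.
  2·σ_0 + 8·σ_1 + 2·σ_2 = 6(Δ_1 - Δ_0) = 15
Natural end conditions: σ_0 = σ_2 = 0.
Solving: σ_0 = 0, σ_1 = 15/8, σ_2 = 0.
On [2, 4], S'(t) = b_1 + 2c_1·(t - 2) + 3d_1·(t - 2)² with b_1 = Δ_1 - h_1(2σ_1 + σ_2)/6 = 1/4, c_1 = σ_1/2 = 15/16, d_1 = (σ_2 - σ_1)/(6h_1) = -5/32. So S'(4) = 17/8.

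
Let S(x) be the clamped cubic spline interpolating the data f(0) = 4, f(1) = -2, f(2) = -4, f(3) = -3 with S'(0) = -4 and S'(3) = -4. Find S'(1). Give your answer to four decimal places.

-5.4000

With σ_i denoting the second derivative at x_i, h_i = 1, 1, 1, and Δ_i = (y_(i+1) − y_i)/h_i = -6, -2, 1:
  1·σ_0 + 4·σ_1 + 1·σ_2 = 6(Δ_1 - Δ_0) = 24
  1·σ_1 + 4·σ_2 + 1·σ_3 = 6(Δ_2 - Δ_1) = 18
Clamped end conditions give two more equations: 2h_0·σ_0 + h_0·σ_1 = 6(Δ_0 - S'(0)) = -12 and h_2·σ_2 + 2h_2·σ_3 = 6(S'(3) - Δ_2) = -30.
Solving: σ_0 = -46/5, σ_1 = 32/5, σ_2 = 38/5, σ_3 = -94/5.
On [1, 2], S'(x) = b_1 + 2c_1·(x - 1) + 3d_1·(x - 1)² with b_1 = Δ_1 - h_1(2σ_1 + σ_2)/6 = -27/5, c_1 = σ_1/2 = 16/5, d_1 = (σ_2 - σ_1)/(6h_1) = 1/5. So S'(1) = -27/5.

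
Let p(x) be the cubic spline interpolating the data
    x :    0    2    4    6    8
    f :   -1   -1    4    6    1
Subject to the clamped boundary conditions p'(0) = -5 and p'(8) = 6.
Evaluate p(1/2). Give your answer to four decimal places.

-2.6323

Put M_i = p'' at the i-th knot. Here h = (2, 2, 2, 2) and Δ = (0, 5/2, 1, -5/2), so the interior equations h_(i-1)·M_(i-1) + 2(h_(i-1)+h_i)·M_i + h_i·M_(i+1) = 6(Δ_i − Δ_(i-1)) read
  2·M_0 + 8·M_1 + 2·M_2 = 6(Δ_1 - Δ_0) = 15
  2·M_1 + 8·M_2 + 2·M_3 = 6(Δ_2 - Δ_1) = -9
  2·M_2 + 8·M_3 + 2·M_4 = 6(Δ_3 - Δ_2) = -21
Clamped end conditions give two more equations: 2h_0·M_0 + h_0·M_1 = 6(Δ_0 - p'(0)) = 30 and h_3·M_3 + 2h_3·M_4 = 6(p'(8) - Δ_3) = 51.
Hence M_0 = 425/56, M_1 = -5/28, M_2 = 5/8, M_3 = -191/28, M_4 = 905/56.
On [0, 2], p(x) = -1 - 5·x + 425/112·x² - 145/224·x³.
With x = 1/2: p(1/2) = -4717/1792.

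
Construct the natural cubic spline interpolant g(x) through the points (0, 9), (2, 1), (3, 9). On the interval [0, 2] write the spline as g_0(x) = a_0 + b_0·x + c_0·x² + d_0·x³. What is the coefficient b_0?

-8

With M_i denoting the second derivative at x_i, h_i = 2, 1, and Δ_i = (y_(i+1) − y_i)/h_i = -4, 8:
  2·M_0 + 6·M_1 + 1·M_2 = 6(Δ_1 - Δ_0) = 72
Natural end conditions: M_0 = M_2 = 0.
Hence M_0 = 0, M_1 = 12, M_2 = 0.
On [0, 2], with g_0(x) = a_0 + b_0·x + c_0·x² + d_0·x³: c_0 = M_0/2 = 0, d_0 = (M_1 - M_0)/(6h_0) = 1, b_0 = Δ_0 - h_0(2M_0 + M_1)/6 = -8.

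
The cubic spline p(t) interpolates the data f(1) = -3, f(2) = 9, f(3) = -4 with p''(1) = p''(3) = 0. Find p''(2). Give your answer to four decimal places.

Put M_i = p'' at the i-th knot. Here h = (1, 1) and Δ = (12, -13), so the interior equations h_(i-1)·M_(i-1) + 2(h_(i-1)+h_i)·M_i + h_i·M_(i+1) = 6(Δ_i − Δ_(i-1)) read
  1·M_0 + 4·M_1 + 1·M_2 = 6(Δ_1 - Δ_0) = -150
Natural end conditions: M_0 = M_2 = 0.
Forward elimination and back-substitution give M_0 = 0, M_1 = -75/2, M_2 = 0.

-37.5000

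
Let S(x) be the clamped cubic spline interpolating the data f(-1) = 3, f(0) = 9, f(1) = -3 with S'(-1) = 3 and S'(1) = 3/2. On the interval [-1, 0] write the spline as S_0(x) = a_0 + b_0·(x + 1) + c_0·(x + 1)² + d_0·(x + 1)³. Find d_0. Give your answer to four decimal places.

-14.6250

Put M_i = S'' at the i-th knot. Here h = (1, 1) and Δ = (6, -12), so the interior equations h_(i-1)·M_(i-1) + 2(h_(i-1)+h_i)·M_i + h_i·M_(i+1) = 6(Δ_i − Δ_(i-1)) read
  1·M_0 + 4·M_1 + 1·M_2 = 6(Δ_1 - Δ_0) = -108
Clamped end conditions give two more equations: 2h_0·M_0 + h_0·M_1 = 6(Δ_0 - S'(-1)) = 18 and h_1·M_1 + 2h_1·M_2 = 6(S'(1) - Δ_1) = 81.
Forward elimination and back-substitution give M_0 = 141/4, M_1 = -105/2, M_2 = 267/4.
On [-1, 0], with S_0(x) = a_0 + b_0·(x + 1) + c_0·(x + 1)² + d_0·(x + 1)³: c_0 = M_0/2 = 141/8, d_0 = (M_1 - M_0)/(6h_0) = -117/8, b_0 = Δ_0 - h_0(2M_0 + M_1)/6 = 3.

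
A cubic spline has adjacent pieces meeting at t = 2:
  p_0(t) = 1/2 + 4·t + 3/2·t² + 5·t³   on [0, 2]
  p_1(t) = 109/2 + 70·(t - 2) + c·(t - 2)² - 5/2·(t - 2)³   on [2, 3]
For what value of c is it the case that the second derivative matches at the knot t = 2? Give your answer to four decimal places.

p_0''(t) = 3 + 30·t, so p_0''(2) = 63. On the right, p_1''(2) = 2c, so c = 63/2.

31.5000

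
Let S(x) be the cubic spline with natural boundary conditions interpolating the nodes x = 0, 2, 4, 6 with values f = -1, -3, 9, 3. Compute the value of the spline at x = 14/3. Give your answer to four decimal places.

9.1235

Put σ_i = S'' at the i-th knot. Here h = (2, 2, 2) and Δ = (-1, 6, -3), so the interior equations h_(i-1)·σ_(i-1) + 2(h_(i-1)+h_i)·σ_i + h_i·σ_(i+1) = 6(Δ_i − Δ_(i-1)) read
  2·σ_0 + 8·σ_1 + 2·σ_2 = 6(Δ_1 - Δ_0) = 42
  2·σ_1 + 8·σ_2 + 2·σ_3 = 6(Δ_2 - Δ_1) = -54
Natural end conditions: σ_0 = σ_3 = 0.
Hence σ_0 = 0, σ_1 = 37/5, σ_2 = -43/5, σ_3 = 0.
On [4, 6], S(x) = 9 + 41/15·(x - 4) - 43/10·(x - 4)² + 43/60·(x - 4)³.
With (x - 4) = 2/3: S(14/3) = 739/81.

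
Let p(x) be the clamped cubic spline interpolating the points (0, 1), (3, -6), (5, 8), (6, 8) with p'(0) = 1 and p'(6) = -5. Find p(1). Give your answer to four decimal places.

With m_i denoting the second derivative at x_i, h_i = 3, 2, 1, and Δ_i = (y_(i+1) − y_i)/h_i = -7/3, 7, 0:
  3·m_0 + 10·m_1 + 2·m_2 = 6(Δ_1 - Δ_0) = 56
  2·m_1 + 6·m_2 + 1·m_3 = 6(Δ_2 - Δ_1) = -42
Clamped end conditions give two more equations: 2h_0·m_0 + h_0·m_1 = 6(Δ_0 - p'(0)) = -20 and h_2·m_2 + 2h_2·m_3 = 6(p'(6) - Δ_2) = -30.
Solving: m_0 = -156/19, m_1 = 556/57, m_2 = -482/57, m_3 = -614/57.
On [0, 3], p(x) = 1 + 1·x - 78/19·x² + 512/513·x³.
With x = 1: p(1) = -568/513.

-1.1072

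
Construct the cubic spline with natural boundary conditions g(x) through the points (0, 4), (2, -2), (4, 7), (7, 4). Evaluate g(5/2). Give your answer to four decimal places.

With σ_i denoting the second derivative at x_i, h_i = 2, 2, 3, and Δ_i = (y_(i+1) − y_i)/h_i = -3, 9/2, -1:
  2·σ_0 + 8·σ_1 + 2·σ_2 = 6(Δ_1 - Δ_0) = 45
  2·σ_1 + 10·σ_2 + 3·σ_3 = 6(Δ_2 - Δ_1) = -33
Natural end conditions: σ_0 = σ_3 = 0.
Hence σ_0 = 0, σ_1 = 129/19, σ_2 = -177/38, σ_3 = 0.
On [2, 4], g(x) = -2 + 29/19·(x - 2) + 129/38·(x - 2)² - 145/152·(x - 2)³.
With (x - 2) = 1/2: g(5/2) = -617/1216.

-0.5074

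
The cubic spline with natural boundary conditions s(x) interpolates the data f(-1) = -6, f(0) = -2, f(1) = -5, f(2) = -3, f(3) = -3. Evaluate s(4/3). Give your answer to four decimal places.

Write m_i for s''(x_i). With h_i = 1, 1, 1, 1 and divided differences Δ_i = 4, -3, 2, 0, the continuity of s' gives the tridiagonal system
  1·m_0 + 4·m_1 + 1·m_2 = 6(Δ_1 - Δ_0) = -42
  1·m_1 + 4·m_2 + 1·m_3 = 6(Δ_2 - Δ_1) = 30
  1·m_2 + 4·m_3 + 1·m_4 = 6(Δ_3 - Δ_2) = -12
Natural end conditions: m_0 = m_4 = 0.
Solving the tridiagonal system: m_0 = 0, m_1 = -381/28, m_2 = 87/7, m_3 = -171/28, m_4 = 0.
On [1, 2], s(x) = -5 - 9/8·(x - 1) + 87/14·(x - 1)² - 173/56·(x - 1)³.
With (x - 1) = 1/3: s(4/3) = -907/189.

-4.7989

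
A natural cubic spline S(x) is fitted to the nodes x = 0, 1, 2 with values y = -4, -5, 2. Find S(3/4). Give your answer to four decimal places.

Let σ_i = S''(x_i). Step sizes h_i = 1, 1; slopes of the chords Δ_i = (y_(i+1) - y_i)/h_i = -1, 7.
  1·σ_0 + 4·σ_1 + 1·σ_2 = 6(Δ_1 - Δ_0) = 48
Natural end conditions: σ_0 = σ_2 = 0.
Solving the tridiagonal system: σ_0 = 0, σ_1 = 12, σ_2 = 0.
On [0, 1], S(x) = -4 - 3·x + 0·x² + 2·x³.
With x = 3/4: S(3/4) = -173/32.

-5.4063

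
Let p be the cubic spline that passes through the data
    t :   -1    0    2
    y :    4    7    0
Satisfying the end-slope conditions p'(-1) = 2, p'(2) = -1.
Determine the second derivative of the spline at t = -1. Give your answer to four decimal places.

8.5000

Let M_i = p''(x_i). Step sizes h_i = 1, 2; slopes of the chords Δ_i = (y_(i+1) - y_i)/h_i = 3, -7/2.
  1·M_0 + 6·M_1 + 2·M_2 = 6(Δ_1 - Δ_0) = -39
Clamped end conditions give two more equations: 2h_0·M_0 + h_0·M_1 = 6(Δ_0 - p'(-1)) = 6 and h_1·M_1 + 2h_1·M_2 = 6(p'(2) - Δ_1) = 15.
Forward elimination and back-substitution give M_0 = 17/2, M_1 = -11, M_2 = 37/4.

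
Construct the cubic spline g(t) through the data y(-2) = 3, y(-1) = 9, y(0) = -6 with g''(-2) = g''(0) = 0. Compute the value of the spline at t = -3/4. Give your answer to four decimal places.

6.9727

Put m_i = g'' at the i-th knot. Here h = (1, 1) and Δ = (6, -15), so the interior equations h_(i-1)·m_(i-1) + 2(h_(i-1)+h_i)·m_i + h_i·m_(i+1) = 6(Δ_i − Δ_(i-1)) read
  1·m_0 + 4·m_1 + 1·m_2 = 6(Δ_1 - Δ_0) = -126
Natural end conditions: m_0 = m_2 = 0.
Forward elimination and back-substitution give m_0 = 0, m_1 = -63/2, m_2 = 0.
On [-1, 0], g(t) = 9 - 9/2·(t + 1) - 63/4·(t + 1)² + 21/4·(t + 1)³.
With (t + 1) = 1/4: g(-3/4) = 1785/256.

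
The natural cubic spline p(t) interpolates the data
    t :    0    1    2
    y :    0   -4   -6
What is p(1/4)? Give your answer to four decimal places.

Let M_i = p''(x_i). Step sizes h_i = 1, 1; slopes of the chords Δ_i = (y_(i+1) - y_i)/h_i = -4, -2.
  1·M_0 + 4·M_1 + 1·M_2 = 6(Δ_1 - Δ_0) = 12
Natural end conditions: M_0 = M_2 = 0.
Solving: M_0 = 0, M_1 = 3, M_2 = 0.
On [0, 1], p(t) = 0 - 9/2·t + 0·t² + 1/2·t³.
With t = 1/4: p(1/4) = -143/128.

-1.1172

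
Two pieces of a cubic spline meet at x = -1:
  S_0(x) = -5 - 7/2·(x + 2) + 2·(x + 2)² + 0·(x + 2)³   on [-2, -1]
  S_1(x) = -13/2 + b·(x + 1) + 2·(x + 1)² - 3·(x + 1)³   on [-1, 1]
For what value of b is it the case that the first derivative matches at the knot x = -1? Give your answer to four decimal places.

S_0'(x) = -7/2 + 4·(x + 2) + 0·(x + 2)², so S_0'(-1) = 1/2. On the right, S_1'(-1) = b, so b = 1/2.

0.5000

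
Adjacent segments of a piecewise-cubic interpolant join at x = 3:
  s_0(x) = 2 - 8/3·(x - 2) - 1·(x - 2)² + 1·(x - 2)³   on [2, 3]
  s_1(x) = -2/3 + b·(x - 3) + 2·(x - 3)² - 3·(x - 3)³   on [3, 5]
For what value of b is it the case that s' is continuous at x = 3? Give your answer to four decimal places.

-1.6667

s_0'(x) = -8/3 - 2·(x - 2) + 3·(x - 2)², so s_0'(3) = -5/3. On the right, s_1'(3) = b, so b = -5/3.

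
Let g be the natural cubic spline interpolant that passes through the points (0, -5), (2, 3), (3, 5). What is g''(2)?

-2

Put m_i = g'' at the i-th knot. Here h = (2, 1) and Δ = (4, 2), so the interior equations h_(i-1)·m_(i-1) + 2(h_(i-1)+h_i)·m_i + h_i·m_(i+1) = 6(Δ_i − Δ_(i-1)) read
  2·m_0 + 6·m_1 + 1·m_2 = 6(Δ_1 - Δ_0) = -12
Natural end conditions: m_0 = m_2 = 0.
Solving the tridiagonal system: m_0 = 0, m_1 = -2, m_2 = 0.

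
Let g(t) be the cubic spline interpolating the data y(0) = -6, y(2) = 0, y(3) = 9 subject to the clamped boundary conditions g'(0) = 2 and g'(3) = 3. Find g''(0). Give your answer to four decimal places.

-4.1667

Let m_i = g''(x_i). Step sizes h_i = 2, 1; slopes of the chords Δ_i = (y_(i+1) - y_i)/h_i = 3, 9.
  2·m_0 + 6·m_1 + 1·m_2 = 6(Δ_1 - Δ_0) = 36
Clamped end conditions give two more equations: 2h_0·m_0 + h_0·m_1 = 6(Δ_0 - g'(0)) = 6 and h_1·m_1 + 2h_1·m_2 = 6(g'(3) - Δ_1) = -36.
Solving the tridiagonal system: m_0 = -25/6, m_1 = 34/3, m_2 = -71/3.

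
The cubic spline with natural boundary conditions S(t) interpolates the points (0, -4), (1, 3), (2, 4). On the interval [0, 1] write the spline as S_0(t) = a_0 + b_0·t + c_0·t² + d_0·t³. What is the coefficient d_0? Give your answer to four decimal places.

Let σ_i = S''(x_i). Step sizes h_i = 1, 1; slopes of the chords Δ_i = (y_(i+1) - y_i)/h_i = 7, 1.
  1·σ_0 + 4·σ_1 + 1·σ_2 = 6(Δ_1 - Δ_0) = -36
Natural end conditions: σ_0 = σ_2 = 0.
Solving the tridiagonal system: σ_0 = 0, σ_1 = -9, σ_2 = 0.
On [0, 1], with S_0(t) = a_0 + b_0·t + c_0·t² + d_0·t³: c_0 = σ_0/2 = 0, d_0 = (σ_1 - σ_0)/(6h_0) = -3/2, b_0 = Δ_0 - h_0(2σ_0 + σ_1)/6 = 17/2.

-1.5000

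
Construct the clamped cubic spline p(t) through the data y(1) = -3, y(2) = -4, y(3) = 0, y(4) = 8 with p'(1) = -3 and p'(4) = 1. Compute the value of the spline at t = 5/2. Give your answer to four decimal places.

With σ_i denoting the second derivative at x_i, h_i = 1, 1, 1, and Δ_i = (y_(i+1) − y_i)/h_i = -1, 4, 8:
  1·σ_0 + 4·σ_1 + 1·σ_2 = 6(Δ_1 - Δ_0) = 30
  1·σ_1 + 4·σ_2 + 1·σ_3 = 6(Δ_2 - Δ_1) = 24
Clamped end conditions give two more equations: 2h_0·σ_0 + h_0·σ_1 = 6(Δ_0 - p'(1)) = 12 and h_2·σ_2 + 2h_2·σ_3 = 6(p'(4) - Δ_2) = -42.
Hence σ_0 = 64/15, σ_1 = 52/15, σ_2 = 178/15, σ_3 = -404/15.
On [2, 3], p(t) = -4 + 13/15·(t - 2) + 26/15·(t - 2)² + 7/5·(t - 2)³.
With (t - 2) = 1/2: p(5/2) = -71/24.

-2.9583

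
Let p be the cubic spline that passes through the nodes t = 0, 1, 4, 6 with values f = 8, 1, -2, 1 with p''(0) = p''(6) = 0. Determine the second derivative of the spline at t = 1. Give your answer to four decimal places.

4.4366

Put M_i = p'' at the i-th knot. Here h = (1, 3, 2) and Δ = (-7, -1, 3/2), so the interior equations h_(i-1)·M_(i-1) + 2(h_(i-1)+h_i)·M_i + h_i·M_(i+1) = 6(Δ_i − Δ_(i-1)) read
  1·M_0 + 8·M_1 + 3·M_2 = 6(Δ_1 - Δ_0) = 36
  3·M_1 + 10·M_2 + 2·M_3 = 6(Δ_2 - Δ_1) = 15
Natural end conditions: M_0 = M_3 = 0.
Hence M_0 = 0, M_1 = 315/71, M_2 = 12/71, M_3 = 0.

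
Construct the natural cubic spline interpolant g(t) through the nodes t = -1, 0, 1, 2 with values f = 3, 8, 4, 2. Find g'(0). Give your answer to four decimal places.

-0.0667

Put m_i = g'' at the i-th knot. Here h = (1, 1, 1) and Δ = (5, -4, -2), so the interior equations h_(i-1)·m_(i-1) + 2(h_(i-1)+h_i)·m_i + h_i·m_(i+1) = 6(Δ_i − Δ_(i-1)) read
  1·m_0 + 4·m_1 + 1·m_2 = 6(Δ_1 - Δ_0) = -54
  1·m_1 + 4·m_2 + 1·m_3 = 6(Δ_2 - Δ_1) = 12
Natural end conditions: m_0 = m_3 = 0.
Solving: m_0 = 0, m_1 = -76/5, m_2 = 34/5, m_3 = 0.
On [0, 1], g'(t) = b_1 + 2c_1·t + 3d_1·t² with b_1 = Δ_1 - h_1(2m_1 + m_2)/6 = -1/15, c_1 = m_1/2 = -38/5, d_1 = (m_2 - m_1)/(6h_1) = 11/3. So g'(0) = -1/15.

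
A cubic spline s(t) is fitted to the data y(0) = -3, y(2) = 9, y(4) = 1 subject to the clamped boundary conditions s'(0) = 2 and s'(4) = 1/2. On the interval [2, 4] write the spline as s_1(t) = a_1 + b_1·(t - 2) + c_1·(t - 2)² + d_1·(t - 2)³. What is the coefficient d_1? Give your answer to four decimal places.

Let σ_i = s''(x_i). Step sizes h_i = 2, 2; slopes of the chords Δ_i = (y_(i+1) - y_i)/h_i = 6, -4.
  2·σ_0 + 8·σ_1 + 2·σ_2 = 6(Δ_1 - Δ_0) = -60
Clamped end conditions give two more equations: 2h_0·σ_0 + h_0·σ_1 = 6(Δ_0 - s'(0)) = 24 and h_1·σ_1 + 2h_1·σ_2 = 6(s'(4) - Δ_1) = 27.
Solving the tridiagonal system: σ_0 = 105/8, σ_1 = -57/4, σ_2 = 111/8.
On [2, 4], with s_1(t) = a_1 + b_1·(t - 2) + c_1·(t - 2)² + d_1·(t - 2)³: c_1 = σ_1/2 = -57/8, d_1 = (σ_2 - σ_1)/(6h_1) = 75/32, b_1 = Δ_1 - h_1(2σ_1 + σ_2)/6 = 7/8.

2.3438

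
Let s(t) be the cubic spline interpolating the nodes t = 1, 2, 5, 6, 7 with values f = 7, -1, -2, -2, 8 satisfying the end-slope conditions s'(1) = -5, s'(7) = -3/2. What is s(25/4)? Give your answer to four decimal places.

Let m_i = s''(x_i). Step sizes h_i = 1, 3, 1, 1; slopes of the chords Δ_i = (y_(i+1) - y_i)/h_i = -8, -1/3, 0, 10.
  1·m_0 + 8·m_1 + 3·m_2 = 6(Δ_1 - Δ_0) = 46
  3·m_1 + 8·m_2 + 1·m_3 = 6(Δ_2 - Δ_1) = 2
  1·m_2 + 4·m_3 + 1·m_4 = 6(Δ_3 - Δ_2) = 60
Clamped end conditions give two more equations: 2h_0·m_0 + h_0·m_1 = 6(Δ_0 - s'(1)) = -18 and h_3·m_3 + 2h_3·m_4 = 6(s'(7) - Δ_3) = -69.
Solving the tridiagonal system: m_0 = -3217/228, m_1 = 1165/114, m_2 = -1645/228, m_3 = 3313/114, m_4 = -11179/228.
On [6, 7], s(t) = -2 + 3869/456·(t - 6) + 3313/228·(t - 6)² - 5935/456·(t - 6)³.
With (t - 6) = 1/4: s(25/4) = 8035/9728.

0.8260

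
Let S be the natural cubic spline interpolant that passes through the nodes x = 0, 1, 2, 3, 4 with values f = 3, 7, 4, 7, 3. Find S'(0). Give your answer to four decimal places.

With M_i denoting the second derivative at x_i, h_i = 1, 1, 1, 1, and Δ_i = (y_(i+1) − y_i)/h_i = 4, -3, 3, -4:
  1·M_0 + 4·M_1 + 1·M_2 = 6(Δ_1 - Δ_0) = -42
  1·M_1 + 4·M_2 + 1·M_3 = 6(Δ_2 - Δ_1) = 36
  1·M_2 + 4·M_3 + 1·M_4 = 6(Δ_3 - Δ_2) = -42
Natural end conditions: M_0 = M_4 = 0.
Forward elimination and back-substitution give M_0 = 0, M_1 = -102/7, M_2 = 114/7, M_3 = -102/7, M_4 = 0.
On [0, 1], S'(x) = b_0 + 2c_0·x + 3d_0·x² with b_0 = Δ_0 - h_0(2M_0 + M_1)/6 = 45/7, c_0 = M_0/2 = 0, d_0 = (M_1 - M_0)/(6h_0) = -17/7. So S'(0) = 45/7.

6.4286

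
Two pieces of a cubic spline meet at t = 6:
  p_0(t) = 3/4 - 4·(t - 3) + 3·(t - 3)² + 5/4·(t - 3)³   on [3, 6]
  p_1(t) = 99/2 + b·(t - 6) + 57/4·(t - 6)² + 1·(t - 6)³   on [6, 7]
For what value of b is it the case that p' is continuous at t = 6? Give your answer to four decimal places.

47.7500

p_0'(t) = -4 + 6·(t - 3) + 15/4·(t - 3)², so p_0'(6) = 191/4. On the right, p_1'(6) = b, so b = 191/4.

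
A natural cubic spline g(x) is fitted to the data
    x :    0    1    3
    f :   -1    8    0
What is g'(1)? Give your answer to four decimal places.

4.6667

Let M_i = g''(x_i). Step sizes h_i = 1, 2; slopes of the chords Δ_i = (y_(i+1) - y_i)/h_i = 9, -4.
  1·M_0 + 6·M_1 + 2·M_2 = 6(Δ_1 - Δ_0) = -78
Natural end conditions: M_0 = M_2 = 0.
Solving: M_0 = 0, M_1 = -13, M_2 = 0.
On [1, 3], g'(x) = b_1 + 2c_1·(x - 1) + 3d_1·(x - 1)² with b_1 = Δ_1 - h_1(2M_1 + M_2)/6 = 14/3, c_1 = M_1/2 = -13/2, d_1 = (M_2 - M_1)/(6h_1) = 13/12. So g'(1) = 14/3.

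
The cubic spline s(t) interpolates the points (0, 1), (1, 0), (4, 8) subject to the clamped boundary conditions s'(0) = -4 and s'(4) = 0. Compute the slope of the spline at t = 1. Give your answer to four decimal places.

Write M_i for s''(x_i). With h_i = 1, 3 and divided differences Δ_i = -1, 8/3, the continuity of s' gives the tridiagonal system
  1·M_0 + 8·M_1 + 3·M_2 = 6(Δ_1 - Δ_0) = 22
Clamped end conditions give two more equations: 2h_0·M_0 + h_0·M_1 = 6(Δ_0 - s'(0)) = 18 and h_1·M_1 + 2h_1·M_2 = 6(s'(4) - Δ_1) = -16.
Solving the tridiagonal system: M_0 = 29/4, M_1 = 7/2, M_2 = -53/12.
On [1, 4], s'(t) = b_1 + 2c_1·(t - 1) + 3d_1·(t - 1)² with b_1 = Δ_1 - h_1(2M_1 + M_2)/6 = 11/8, c_1 = M_1/2 = 7/4, d_1 = (M_2 - M_1)/(6h_1) = -95/216. So s'(1) = 11/8.

1.3750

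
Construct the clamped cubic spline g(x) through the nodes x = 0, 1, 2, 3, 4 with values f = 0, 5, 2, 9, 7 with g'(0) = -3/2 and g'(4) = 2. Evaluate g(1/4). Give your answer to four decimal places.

Put σ_i = g'' at the i-th knot. Here h = (1, 1, 1, 1) and Δ = (5, -3, 7, -2), so the interior equations h_(i-1)·σ_(i-1) + 2(h_(i-1)+h_i)·σ_i + h_i·σ_(i+1) = 6(Δ_i − Δ_(i-1)) read
  1·σ_0 + 4·σ_1 + 1·σ_2 = 6(Δ_1 - Δ_0) = -48
  1·σ_1 + 4·σ_2 + 1·σ_3 = 6(Δ_2 - Δ_1) = 60
  1·σ_2 + 4·σ_3 + 1·σ_4 = 6(Δ_3 - Δ_2) = -54
Clamped end conditions give two more equations: 2h_0·σ_0 + h_0·σ_1 = 6(Δ_0 - g'(0)) = 39 and h_3·σ_3 + 2h_3·σ_4 = 6(g'(4) - Δ_3) = 24.
Hence σ_0 = 1861/56, σ_1 = -769/28, σ_2 = 229/8, σ_3 = -757/28, σ_4 = 1429/56.
On [0, 1], g(x) = 0 - 3/2·x + 1861/112·x² - 1133/112·x³.
With x = 1/4: g(1/4) = 3623/7168.

0.5054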